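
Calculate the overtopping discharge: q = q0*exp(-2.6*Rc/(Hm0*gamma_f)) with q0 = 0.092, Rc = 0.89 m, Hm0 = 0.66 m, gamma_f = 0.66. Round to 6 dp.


q = q0 * exp(-2.6 * Rc / (Hm0 * gamma_f))
Exponent = -2.6 * 0.89 / (0.66 * 0.66)
= -2.6 * 0.89 / 0.4356
= -5.312213
exp(-5.312213) = 0.004931
q = 0.092 * 0.004931
q = 0.000454 m^3/s/m

0.000454


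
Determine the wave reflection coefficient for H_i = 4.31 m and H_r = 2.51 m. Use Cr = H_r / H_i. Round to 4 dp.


Cr = H_r / H_i
Cr = 2.51 / 4.31
Cr = 0.5824

0.5824


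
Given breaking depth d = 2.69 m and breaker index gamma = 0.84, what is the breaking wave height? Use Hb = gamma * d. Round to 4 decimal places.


Hb = gamma * d
Hb = 0.84 * 2.69
Hb = 2.2596 m

2.2596


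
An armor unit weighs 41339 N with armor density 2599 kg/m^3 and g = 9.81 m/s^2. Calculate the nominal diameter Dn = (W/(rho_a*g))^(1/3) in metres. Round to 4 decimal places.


V = W / (rho_a * g)
V = 41339 / (2599 * 9.81)
V = 41339 / 25496.19
V = 1.621380 m^3
Dn = V^(1/3) = 1.621380^(1/3)
Dn = 1.1748 m

1.1748


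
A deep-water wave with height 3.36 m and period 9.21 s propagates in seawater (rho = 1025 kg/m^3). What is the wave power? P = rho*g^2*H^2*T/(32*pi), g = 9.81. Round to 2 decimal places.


P = rho * g^2 * H^2 * T / (32 * pi)
P = 1025 * 9.81^2 * 3.36^2 * 9.21 / (32 * pi)
P = 1025 * 96.2361 * 11.2896 * 9.21 / 100.53096
P = 102023.50 W/m

102023.50


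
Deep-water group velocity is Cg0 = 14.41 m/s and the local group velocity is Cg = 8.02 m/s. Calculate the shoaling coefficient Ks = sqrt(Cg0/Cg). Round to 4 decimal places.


Ks = sqrt(Cg0 / Cg)
Ks = sqrt(14.41 / 8.02)
Ks = sqrt(1.7968)
Ks = 1.3404

1.3404


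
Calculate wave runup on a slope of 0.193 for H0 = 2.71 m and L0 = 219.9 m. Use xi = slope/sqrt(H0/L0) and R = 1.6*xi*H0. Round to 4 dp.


xi = slope / sqrt(H0/L0)
H0/L0 = 2.71/219.9 = 0.012324
sqrt(0.012324) = 0.111013
xi = 0.193 / 0.111013 = 1.738542
R = 1.6 * xi * H0 = 1.6 * 1.738542 * 2.71
R = 7.5383 m

7.5383


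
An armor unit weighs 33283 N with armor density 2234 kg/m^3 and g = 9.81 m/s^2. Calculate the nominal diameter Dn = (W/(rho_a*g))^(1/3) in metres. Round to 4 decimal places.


V = W / (rho_a * g)
V = 33283 / (2234 * 9.81)
V = 33283 / 21915.54
V = 1.518694 m^3
Dn = V^(1/3) = 1.518694^(1/3)
Dn = 1.1495 m

1.1495


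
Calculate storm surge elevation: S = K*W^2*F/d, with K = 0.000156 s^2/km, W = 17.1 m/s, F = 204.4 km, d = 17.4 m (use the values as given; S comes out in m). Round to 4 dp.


S = K * W^2 * F / d
W^2 = 17.1^2 = 292.41
S = 0.000156 * 292.41 * 204.4 / 17.4
Numerator = 0.000156 * 292.41 * 204.4 = 9.323902
S = 9.323902 / 17.4 = 0.5359 m

0.5359


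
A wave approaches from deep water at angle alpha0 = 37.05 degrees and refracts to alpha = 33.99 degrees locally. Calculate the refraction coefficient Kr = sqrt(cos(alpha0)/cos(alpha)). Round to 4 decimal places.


Kr = sqrt(cos(alpha0) / cos(alpha))
cos(37.05) = 0.798110
cos(33.99) = 0.829135
Kr = sqrt(0.798110 / 0.829135)
Kr = sqrt(0.962581)
Kr = 0.9811

0.9811


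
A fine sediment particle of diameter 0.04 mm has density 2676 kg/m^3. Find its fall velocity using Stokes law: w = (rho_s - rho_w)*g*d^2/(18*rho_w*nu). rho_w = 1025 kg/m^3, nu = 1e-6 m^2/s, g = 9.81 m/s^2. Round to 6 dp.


w = (rho_s - rho_w) * g * d^2 / (18 * rho_w * nu)
d = 0.04 mm = 0.000040 m
rho_s - rho_w = 2676 - 1025 = 1651
Numerator = 1651 * 9.81 * (0.000040)^2 = 0.000025914096
Denominator = 18 * 1025 * 1e-6 = 0.018450
w = 0.001405 m/s

0.001405


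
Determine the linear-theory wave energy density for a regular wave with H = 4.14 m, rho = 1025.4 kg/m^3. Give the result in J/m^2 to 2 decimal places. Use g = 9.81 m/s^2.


E = (1/8) * rho * g * H^2
E = (1/8) * 1025.4 * 9.81 * 4.14^2
E = 0.125 * 1025.4 * 9.81 * 17.1396
E = 21551.28 J/m^2

21551.28


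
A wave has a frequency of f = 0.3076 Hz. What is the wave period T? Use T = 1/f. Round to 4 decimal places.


T = 1 / f
T = 1 / 0.3076
T = 3.2510 s

3.2510


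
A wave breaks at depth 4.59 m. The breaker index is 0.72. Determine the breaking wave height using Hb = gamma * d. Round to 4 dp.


Hb = gamma * d
Hb = 0.72 * 4.59
Hb = 3.3048 m

3.3048


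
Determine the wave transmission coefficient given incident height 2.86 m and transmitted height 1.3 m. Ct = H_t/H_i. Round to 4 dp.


Ct = H_t / H_i
Ct = 1.3 / 2.86
Ct = 0.4545

0.4545


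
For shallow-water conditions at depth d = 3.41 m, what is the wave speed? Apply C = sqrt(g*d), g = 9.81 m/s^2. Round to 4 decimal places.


Using the shallow-water approximation:
C = sqrt(g * d) = sqrt(9.81 * 3.41)
C = sqrt(33.4521)
C = 5.7838 m/s

5.7838


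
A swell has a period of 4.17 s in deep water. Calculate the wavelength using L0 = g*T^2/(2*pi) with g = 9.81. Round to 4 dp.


L0 = g * T^2 / (2 * pi)
L0 = 9.81 * 4.17^2 / (2 * pi)
L0 = 9.81 * 17.3889 / 6.28319
L0 = 170.5851 / 6.28319
L0 = 27.1495 m

27.1495


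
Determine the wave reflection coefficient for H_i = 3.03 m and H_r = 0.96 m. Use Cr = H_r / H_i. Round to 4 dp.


Cr = H_r / H_i
Cr = 0.96 / 3.03
Cr = 0.3168

0.3168


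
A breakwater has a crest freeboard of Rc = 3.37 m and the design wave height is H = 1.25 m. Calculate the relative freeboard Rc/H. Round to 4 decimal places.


Relative freeboard = Rc / H
= 3.37 / 1.25
= 2.6960

2.6960


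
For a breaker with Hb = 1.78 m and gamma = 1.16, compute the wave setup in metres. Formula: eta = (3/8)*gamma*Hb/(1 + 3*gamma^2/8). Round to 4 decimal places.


eta = (3/8) * gamma * Hb / (1 + 3*gamma^2/8)
Numerator = (3/8) * 1.16 * 1.78 = 0.774300
Denominator = 1 + 3*1.16^2/8 = 1 + 0.504600 = 1.504600
eta = 0.774300 / 1.504600
eta = 0.5146 m

0.5146


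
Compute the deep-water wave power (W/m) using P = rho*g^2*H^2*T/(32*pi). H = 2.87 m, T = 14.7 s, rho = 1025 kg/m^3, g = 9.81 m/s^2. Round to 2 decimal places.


P = rho * g^2 * H^2 * T / (32 * pi)
P = 1025 * 9.81^2 * 2.87^2 * 14.7 / (32 * pi)
P = 1025 * 96.2361 * 8.2369 * 14.7 / 100.53096
P = 118807.31 W/m

118807.31


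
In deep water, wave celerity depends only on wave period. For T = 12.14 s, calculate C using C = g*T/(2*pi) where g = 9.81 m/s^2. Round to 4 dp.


We use the deep-water celerity formula:
C = g * T / (2 * pi)
C = 9.81 * 12.14 / (2 * 3.14159...)
C = 119.093400 / 6.283185
C = 18.9543 m/s

18.9543


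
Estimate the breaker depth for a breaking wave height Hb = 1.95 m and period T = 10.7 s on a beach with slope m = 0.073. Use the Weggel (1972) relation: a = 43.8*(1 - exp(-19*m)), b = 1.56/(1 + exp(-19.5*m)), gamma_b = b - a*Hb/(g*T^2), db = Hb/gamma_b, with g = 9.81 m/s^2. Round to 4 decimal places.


a = 43.8 * (1 - exp(-19 * m))
exp(-19 * 0.073) = exp(-1.3870) = 0.249824
a = 43.8 * (1 - 0.249824) = 32.857724
b = 1.56 / (1 + exp(-19.5 * m))
exp(-19.5 * 0.073) = exp(-1.4235) = 0.240869
b = 1.56 / (1 + 0.240869) = 1.257183
Hb / (g * T^2) = 1.95 / (9.81 * 10.7^2) = 1.95 / 1123.1469 = 0.00173619
gamma_b = b - a * Hb/(g*T^2) = 1.257183 - 32.857724 * 0.00173619 = 1.200136
db = Hb / gamma_b = 1.95 / 1.200136
db = 1.6248 m

1.6248


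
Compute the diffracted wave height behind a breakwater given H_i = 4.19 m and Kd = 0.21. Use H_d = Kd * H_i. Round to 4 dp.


H_d = Kd * H_i
H_d = 0.21 * 4.19
H_d = 0.8799 m

0.8799


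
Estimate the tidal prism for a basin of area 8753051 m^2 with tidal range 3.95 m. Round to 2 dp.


Tidal prism = Area * Tidal range
P = 8753051 * 3.95
P = 34574551.45 m^3

34574551.45


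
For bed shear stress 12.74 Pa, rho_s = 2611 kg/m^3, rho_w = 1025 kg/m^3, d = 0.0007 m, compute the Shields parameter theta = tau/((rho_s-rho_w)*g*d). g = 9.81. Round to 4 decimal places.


theta = tau / ((rho_s - rho_w) * g * d)
rho_s - rho_w = 2611 - 1025 = 1586
Denominator = 1586 * 9.81 * 0.0007 = 10.891062
theta = 12.74 / 10.891062
theta = 1.1698

1.1698


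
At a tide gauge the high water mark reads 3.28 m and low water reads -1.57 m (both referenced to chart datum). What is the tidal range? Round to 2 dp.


Tidal range = High water - Low water
Tidal range = 3.28 - (-1.57)
Tidal range = 4.85 m

4.85


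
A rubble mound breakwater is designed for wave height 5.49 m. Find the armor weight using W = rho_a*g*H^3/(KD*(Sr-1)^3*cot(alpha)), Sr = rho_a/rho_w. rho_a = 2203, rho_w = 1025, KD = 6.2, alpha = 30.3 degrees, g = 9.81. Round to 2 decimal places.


Sr = rho_a / rho_w = 2203 / 1025 = 2.149268
(Sr - 1) = 1.149268
(Sr - 1)^3 = 1.517974
cot(30.3) = 1 / tan(30.3) = 1 / 0.584353 = 1.711295
Numerator = 2203 * 9.81 * 5.49^3 = 3576024.9308
Denominator = 6.2 * 1.517974 * 1.711295 = 16.105745
W = 3576024.9308 / 16.105745
W = 222034.12 N

222034.12


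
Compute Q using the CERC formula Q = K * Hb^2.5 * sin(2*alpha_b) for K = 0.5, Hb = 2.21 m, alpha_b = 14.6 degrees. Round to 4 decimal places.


Q = K * Hb^2.5 * sin(2 * alpha_b)
Hb^2.5 = 2.21^2.5 = 7.260737
sin(2 * 14.6) = sin(29.2) = 0.487860
Q = 0.5 * 7.260737 * 0.487860
Q = 1.7711 m^3/s

1.7711


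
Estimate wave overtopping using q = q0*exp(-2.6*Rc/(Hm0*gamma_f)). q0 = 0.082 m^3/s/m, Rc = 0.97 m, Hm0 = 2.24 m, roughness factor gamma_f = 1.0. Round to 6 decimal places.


q = q0 * exp(-2.6 * Rc / (Hm0 * gamma_f))
Exponent = -2.6 * 0.97 / (2.24 * 1.0)
= -2.6 * 0.97 / 2.2400
= -1.125893
exp(-1.125893) = 0.324363
q = 0.082 * 0.324363
q = 0.026598 m^3/s/m

0.026598


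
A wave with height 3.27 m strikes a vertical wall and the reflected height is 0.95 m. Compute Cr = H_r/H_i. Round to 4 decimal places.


Cr = H_r / H_i
Cr = 0.95 / 3.27
Cr = 0.2905

0.2905


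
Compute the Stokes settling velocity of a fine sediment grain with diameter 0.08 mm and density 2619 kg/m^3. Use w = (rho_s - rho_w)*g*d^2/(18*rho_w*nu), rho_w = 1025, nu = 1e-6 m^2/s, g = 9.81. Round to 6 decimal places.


w = (rho_s - rho_w) * g * d^2 / (18 * rho_w * nu)
d = 0.08 mm = 0.000080 m
rho_s - rho_w = 2619 - 1025 = 1594
Numerator = 1594 * 9.81 * (0.000080)^2 = 0.000100077696
Denominator = 18 * 1025 * 1e-6 = 0.018450
w = 0.005424 m/s

0.005424


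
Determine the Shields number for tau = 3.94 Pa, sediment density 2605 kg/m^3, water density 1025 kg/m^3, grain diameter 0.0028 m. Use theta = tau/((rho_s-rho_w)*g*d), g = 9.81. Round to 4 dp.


theta = tau / ((rho_s - rho_w) * g * d)
rho_s - rho_w = 2605 - 1025 = 1580
Denominator = 1580 * 9.81 * 0.0028 = 43.399440
theta = 3.94 / 43.399440
theta = 0.0908

0.0908


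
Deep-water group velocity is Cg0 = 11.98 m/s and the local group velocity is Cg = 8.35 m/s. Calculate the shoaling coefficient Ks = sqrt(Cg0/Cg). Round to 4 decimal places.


Ks = sqrt(Cg0 / Cg)
Ks = sqrt(11.98 / 8.35)
Ks = sqrt(1.4347)
Ks = 1.1978

1.1978


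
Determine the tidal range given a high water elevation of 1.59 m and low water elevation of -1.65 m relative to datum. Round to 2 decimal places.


Tidal range = High water - Low water
Tidal range = 1.59 - (-1.65)
Tidal range = 3.24 m

3.24


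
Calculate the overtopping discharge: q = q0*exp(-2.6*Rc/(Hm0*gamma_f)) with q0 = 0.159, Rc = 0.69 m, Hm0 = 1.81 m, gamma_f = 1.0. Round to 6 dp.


q = q0 * exp(-2.6 * Rc / (Hm0 * gamma_f))
Exponent = -2.6 * 0.69 / (1.81 * 1.0)
= -2.6 * 0.69 / 1.8100
= -0.991160
exp(-0.991160) = 0.371146
q = 0.159 * 0.371146
q = 0.059012 m^3/s/m

0.059012


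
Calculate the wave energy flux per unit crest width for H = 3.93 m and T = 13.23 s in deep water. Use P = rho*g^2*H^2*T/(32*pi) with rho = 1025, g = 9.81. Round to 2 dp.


P = rho * g^2 * H^2 * T / (32 * pi)
P = 1025 * 9.81^2 * 3.93^2 * 13.23 / (32 * pi)
P = 1025 * 96.2361 * 15.4449 * 13.23 / 100.53096
P = 200496.58 W/m

200496.58


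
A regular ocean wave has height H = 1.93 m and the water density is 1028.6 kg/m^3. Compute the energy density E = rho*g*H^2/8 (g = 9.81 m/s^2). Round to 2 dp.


E = (1/8) * rho * g * H^2
E = (1/8) * 1028.6 * 9.81 * 1.93^2
E = 0.125 * 1028.6 * 9.81 * 3.7249
E = 4698.29 J/m^2

4698.29


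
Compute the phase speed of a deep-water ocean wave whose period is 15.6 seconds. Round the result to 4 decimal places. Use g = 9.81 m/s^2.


We use the deep-water celerity formula:
C = g * T / (2 * pi)
C = 9.81 * 15.6 / (2 * 3.14159...)
C = 153.036000 / 6.283185
C = 24.3564 m/s

24.3564


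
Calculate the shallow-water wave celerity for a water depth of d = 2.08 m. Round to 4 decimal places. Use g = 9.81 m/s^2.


Using the shallow-water approximation:
C = sqrt(g * d) = sqrt(9.81 * 2.08)
C = sqrt(20.4048)
C = 4.5172 m/s

4.5172


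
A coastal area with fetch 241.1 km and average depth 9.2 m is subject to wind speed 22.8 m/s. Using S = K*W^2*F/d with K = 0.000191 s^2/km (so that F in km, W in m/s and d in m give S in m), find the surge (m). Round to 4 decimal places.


S = K * W^2 * F / d
W^2 = 22.8^2 = 519.84
S = 0.000191 * 519.84 * 241.1 / 9.2
Numerator = 0.000191 * 519.84 * 241.1 = 23.938684
S = 23.938684 / 9.2 = 2.6020 m

2.6020


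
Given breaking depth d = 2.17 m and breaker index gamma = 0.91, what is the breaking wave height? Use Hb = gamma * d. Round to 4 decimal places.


Hb = gamma * d
Hb = 0.91 * 2.17
Hb = 1.9747 m

1.9747


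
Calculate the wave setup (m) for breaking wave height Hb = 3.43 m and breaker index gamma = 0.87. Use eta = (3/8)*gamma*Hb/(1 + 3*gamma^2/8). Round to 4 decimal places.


eta = (3/8) * gamma * Hb / (1 + 3*gamma^2/8)
Numerator = (3/8) * 0.87 * 3.43 = 1.119037
Denominator = 1 + 3*0.87^2/8 = 1 + 0.283838 = 1.283838
eta = 1.119037 / 1.283838
eta = 0.8716 m

0.8716


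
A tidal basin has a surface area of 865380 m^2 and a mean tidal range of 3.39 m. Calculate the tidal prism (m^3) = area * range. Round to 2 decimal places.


Tidal prism = Area * Tidal range
P = 865380 * 3.39
P = 2933638.20 m^3

2933638.20


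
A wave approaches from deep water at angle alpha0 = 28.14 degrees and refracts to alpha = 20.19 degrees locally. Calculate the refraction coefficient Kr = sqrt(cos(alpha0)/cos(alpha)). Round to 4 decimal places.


Kr = sqrt(cos(alpha0) / cos(alpha))
cos(28.14) = 0.881798
cos(20.19) = 0.938553
Kr = sqrt(0.881798 / 0.938553)
Kr = sqrt(0.939529)
Kr = 0.9693

0.9693


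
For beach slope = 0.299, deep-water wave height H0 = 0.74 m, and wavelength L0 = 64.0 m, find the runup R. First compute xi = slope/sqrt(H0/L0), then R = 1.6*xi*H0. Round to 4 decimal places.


xi = slope / sqrt(H0/L0)
H0/L0 = 0.74/64.0 = 0.011562
sqrt(0.011562) = 0.107529
xi = 0.299 / 0.107529 = 2.780644
R = 1.6 * xi * H0 = 1.6 * 2.780644 * 0.74
R = 3.2923 m

3.2923


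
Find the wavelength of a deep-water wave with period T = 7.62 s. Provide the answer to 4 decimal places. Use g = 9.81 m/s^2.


L0 = g * T^2 / (2 * pi)
L0 = 9.81 * 7.62^2 / (2 * pi)
L0 = 9.81 * 58.0644 / 6.28319
L0 = 569.6118 / 6.28319
L0 = 90.6565 m

90.6565


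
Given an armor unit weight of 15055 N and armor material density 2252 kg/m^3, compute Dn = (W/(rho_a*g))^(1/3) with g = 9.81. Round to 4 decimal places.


V = W / (rho_a * g)
V = 15055 / (2252 * 9.81)
V = 15055 / 22092.12
V = 0.681465 m^3
Dn = V^(1/3) = 0.681465^(1/3)
Dn = 0.8800 m

0.8800


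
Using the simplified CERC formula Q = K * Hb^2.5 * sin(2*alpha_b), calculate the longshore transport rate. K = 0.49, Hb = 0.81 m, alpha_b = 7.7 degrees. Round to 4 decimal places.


Q = K * Hb^2.5 * sin(2 * alpha_b)
Hb^2.5 = 0.81^2.5 = 0.590490
sin(2 * 7.7) = sin(15.4) = 0.265556
Q = 0.49 * 0.590490 * 0.265556
Q = 0.0768 m^3/s

0.0768


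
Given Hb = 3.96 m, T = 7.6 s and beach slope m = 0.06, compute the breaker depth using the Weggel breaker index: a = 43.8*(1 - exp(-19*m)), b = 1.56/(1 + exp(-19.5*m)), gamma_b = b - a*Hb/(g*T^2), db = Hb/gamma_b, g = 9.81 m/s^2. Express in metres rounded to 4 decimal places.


a = 43.8 * (1 - exp(-19 * m))
exp(-19 * 0.06) = exp(-1.1400) = 0.319819
a = 43.8 * (1 - 0.319819) = 29.791927
b = 1.56 / (1 + exp(-19.5 * m))
exp(-19.5 * 0.06) = exp(-1.1700) = 0.310367
b = 1.56 / (1 + 0.310367) = 1.190506
Hb / (g * T^2) = 3.96 / (9.81 * 7.6^2) = 3.96 / 566.6256 = 0.00698874
gamma_b = b - a * Hb/(g*T^2) = 1.190506 - 29.791927 * 0.00698874 = 0.982298
db = Hb / gamma_b = 3.96 / 0.982298
db = 4.0314 m

4.0314


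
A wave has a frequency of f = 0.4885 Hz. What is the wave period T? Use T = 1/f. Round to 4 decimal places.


T = 1 / f
T = 1 / 0.4885
T = 2.0471 s

2.0471


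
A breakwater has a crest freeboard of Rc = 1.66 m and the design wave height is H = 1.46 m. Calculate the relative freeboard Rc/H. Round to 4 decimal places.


Relative freeboard = Rc / H
= 1.66 / 1.46
= 1.1370

1.1370


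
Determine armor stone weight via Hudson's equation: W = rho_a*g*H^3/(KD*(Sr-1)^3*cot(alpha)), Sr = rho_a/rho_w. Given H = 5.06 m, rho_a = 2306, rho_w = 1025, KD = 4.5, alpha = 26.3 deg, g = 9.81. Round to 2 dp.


Sr = rho_a / rho_w = 2306 / 1025 = 2.249756
(Sr - 1) = 1.249756
(Sr - 1)^3 = 1.951982
cot(26.3) = 1 / tan(26.3) = 1 / 0.494231 = 2.023346
Numerator = 2306 * 9.81 * 5.06^3 = 2930757.3368
Denominator = 4.5 * 1.951982 * 2.023346 = 17.772909
W = 2930757.3368 / 17.772909
W = 164900.26 N

164900.26


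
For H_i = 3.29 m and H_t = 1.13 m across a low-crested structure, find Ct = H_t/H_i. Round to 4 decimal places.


Ct = H_t / H_i
Ct = 1.13 / 3.29
Ct = 0.3435

0.3435


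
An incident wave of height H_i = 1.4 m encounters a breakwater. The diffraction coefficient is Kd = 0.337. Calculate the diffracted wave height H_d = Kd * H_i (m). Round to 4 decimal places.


H_d = Kd * H_i
H_d = 0.337 * 1.4
H_d = 0.4718 m

0.4718


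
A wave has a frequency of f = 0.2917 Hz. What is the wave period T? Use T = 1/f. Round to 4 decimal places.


T = 1 / f
T = 1 / 0.2917
T = 3.4282 s

3.4282


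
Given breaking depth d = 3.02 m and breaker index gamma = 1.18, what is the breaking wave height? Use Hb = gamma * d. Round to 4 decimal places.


Hb = gamma * d
Hb = 1.18 * 3.02
Hb = 3.5636 m

3.5636


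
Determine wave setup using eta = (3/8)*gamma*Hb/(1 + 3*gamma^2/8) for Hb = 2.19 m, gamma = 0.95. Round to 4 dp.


eta = (3/8) * gamma * Hb / (1 + 3*gamma^2/8)
Numerator = (3/8) * 0.95 * 2.19 = 0.780187
Denominator = 1 + 3*0.95^2/8 = 1 + 0.338438 = 1.338438
eta = 0.780187 / 1.338438
eta = 0.5829 m

0.5829


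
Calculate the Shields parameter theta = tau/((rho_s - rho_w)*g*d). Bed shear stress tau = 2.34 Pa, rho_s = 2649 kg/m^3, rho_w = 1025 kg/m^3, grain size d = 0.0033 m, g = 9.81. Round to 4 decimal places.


theta = tau / ((rho_s - rho_w) * g * d)
rho_s - rho_w = 2649 - 1025 = 1624
Denominator = 1624 * 9.81 * 0.0033 = 52.573752
theta = 2.34 / 52.573752
theta = 0.0445

0.0445


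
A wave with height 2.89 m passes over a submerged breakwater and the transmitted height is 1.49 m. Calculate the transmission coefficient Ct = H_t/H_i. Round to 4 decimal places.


Ct = H_t / H_i
Ct = 1.49 / 2.89
Ct = 0.5156

0.5156


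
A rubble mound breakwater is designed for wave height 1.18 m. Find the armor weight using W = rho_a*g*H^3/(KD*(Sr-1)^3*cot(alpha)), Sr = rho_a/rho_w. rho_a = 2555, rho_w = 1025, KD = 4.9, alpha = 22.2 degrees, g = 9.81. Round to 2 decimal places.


Sr = rho_a / rho_w = 2555 / 1025 = 2.492683
(Sr - 1) = 1.492683
(Sr - 1)^3 = 3.325850
cot(22.2) = 1 / tan(22.2) = 1 / 0.408092 = 2.450425
Numerator = 2555 * 9.81 * 1.18^3 = 41181.8577
Denominator = 4.9 * 3.325850 * 2.450425 = 39.933762
W = 41181.8577 / 39.933762
W = 1031.25 N

1031.25


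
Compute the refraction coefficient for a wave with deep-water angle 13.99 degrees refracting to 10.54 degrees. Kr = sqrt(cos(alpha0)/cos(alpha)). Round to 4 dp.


Kr = sqrt(cos(alpha0) / cos(alpha))
cos(13.99) = 0.970338
cos(10.54) = 0.983127
Kr = sqrt(0.970338 / 0.983127)
Kr = sqrt(0.986991)
Kr = 0.9935

0.9935


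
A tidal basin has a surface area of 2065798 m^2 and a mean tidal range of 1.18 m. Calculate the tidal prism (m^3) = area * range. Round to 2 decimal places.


Tidal prism = Area * Tidal range
P = 2065798 * 1.18
P = 2437641.64 m^3

2437641.64


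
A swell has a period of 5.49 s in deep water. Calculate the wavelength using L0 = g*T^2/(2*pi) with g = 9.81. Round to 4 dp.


L0 = g * T^2 / (2 * pi)
L0 = 9.81 * 5.49^2 / (2 * pi)
L0 = 9.81 * 30.1401 / 6.28319
L0 = 295.6744 / 6.28319
L0 = 47.0580 m

47.0580


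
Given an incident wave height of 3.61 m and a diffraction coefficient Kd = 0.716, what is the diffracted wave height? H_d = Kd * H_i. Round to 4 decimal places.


H_d = Kd * H_i
H_d = 0.716 * 3.61
H_d = 2.5848 m

2.5848


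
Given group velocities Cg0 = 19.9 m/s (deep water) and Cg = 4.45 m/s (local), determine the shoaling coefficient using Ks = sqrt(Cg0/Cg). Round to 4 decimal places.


Ks = sqrt(Cg0 / Cg)
Ks = sqrt(19.9 / 4.45)
Ks = sqrt(4.4719)
Ks = 2.1147

2.1147


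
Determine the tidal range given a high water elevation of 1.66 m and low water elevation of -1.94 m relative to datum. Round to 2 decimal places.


Tidal range = High water - Low water
Tidal range = 1.66 - (-1.94)
Tidal range = 3.60 m

3.60


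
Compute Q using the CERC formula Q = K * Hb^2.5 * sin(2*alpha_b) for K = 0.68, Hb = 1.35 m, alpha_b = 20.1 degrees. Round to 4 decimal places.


Q = K * Hb^2.5 * sin(2 * alpha_b)
Hb^2.5 = 1.35^2.5 = 2.117554
sin(2 * 20.1) = sin(40.2) = 0.645458
Q = 0.68 * 2.117554 * 0.645458
Q = 0.9294 m^3/s

0.9294


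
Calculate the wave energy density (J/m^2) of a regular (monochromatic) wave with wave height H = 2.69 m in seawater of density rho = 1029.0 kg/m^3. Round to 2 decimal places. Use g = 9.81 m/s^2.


E = (1/8) * rho * g * H^2
E = (1/8) * 1029.0 * 9.81 * 2.69^2
E = 0.125 * 1029.0 * 9.81 * 7.2361
E = 9130.59 J/m^2

9130.59


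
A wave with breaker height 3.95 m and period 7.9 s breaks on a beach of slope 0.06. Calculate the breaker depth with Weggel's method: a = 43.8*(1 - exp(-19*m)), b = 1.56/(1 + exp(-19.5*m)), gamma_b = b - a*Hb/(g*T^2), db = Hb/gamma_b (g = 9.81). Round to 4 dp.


a = 43.8 * (1 - exp(-19 * m))
exp(-19 * 0.06) = exp(-1.1400) = 0.319819
a = 43.8 * (1 - 0.319819) = 29.791927
b = 1.56 / (1 + exp(-19.5 * m))
exp(-19.5 * 0.06) = exp(-1.1700) = 0.310367
b = 1.56 / (1 + 0.310367) = 1.190506
Hb / (g * T^2) = 3.95 / (9.81 * 7.9^2) = 3.95 / 612.2421 = 0.00645170
gamma_b = b - a * Hb/(g*T^2) = 1.190506 - 29.791927 * 0.00645170 = 0.998298
db = Hb / gamma_b = 3.95 / 0.998298
db = 3.9567 m

3.9567


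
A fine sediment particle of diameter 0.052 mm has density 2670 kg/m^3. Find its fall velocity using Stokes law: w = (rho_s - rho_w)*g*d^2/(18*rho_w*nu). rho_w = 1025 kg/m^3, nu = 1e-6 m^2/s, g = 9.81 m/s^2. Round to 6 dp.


w = (rho_s - rho_w) * g * d^2 / (18 * rho_w * nu)
d = 0.052 mm = 0.000052 m
rho_s - rho_w = 2670 - 1025 = 1645
Numerator = 1645 * 9.81 * (0.000052)^2 = 0.000043635665
Denominator = 18 * 1025 * 1e-6 = 0.018450
w = 0.002365 m/s

0.002365


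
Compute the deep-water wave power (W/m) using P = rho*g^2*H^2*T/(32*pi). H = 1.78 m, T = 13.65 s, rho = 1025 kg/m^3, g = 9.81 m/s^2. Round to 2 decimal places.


P = rho * g^2 * H^2 * T / (32 * pi)
P = 1025 * 9.81^2 * 1.78^2 * 13.65 / (32 * pi)
P = 1025 * 96.2361 * 3.1684 * 13.65 / 100.53096
P = 42436.02 W/m

42436.02


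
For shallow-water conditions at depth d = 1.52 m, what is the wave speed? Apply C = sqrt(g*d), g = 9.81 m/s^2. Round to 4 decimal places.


Using the shallow-water approximation:
C = sqrt(g * d) = sqrt(9.81 * 1.52)
C = sqrt(14.9112)
C = 3.8615 m/s

3.8615


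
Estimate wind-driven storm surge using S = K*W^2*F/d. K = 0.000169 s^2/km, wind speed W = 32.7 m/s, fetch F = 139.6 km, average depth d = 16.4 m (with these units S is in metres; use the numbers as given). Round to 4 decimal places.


S = K * W^2 * F / d
W^2 = 32.7^2 = 1069.29
S = 0.000169 * 1069.29 * 139.6 / 16.4
Numerator = 0.000169 * 1069.29 * 139.6 = 25.227117
S = 25.227117 / 16.4 = 1.5382 m

1.5382


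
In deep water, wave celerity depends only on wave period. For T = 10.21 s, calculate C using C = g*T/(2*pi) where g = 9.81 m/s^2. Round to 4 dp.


We use the deep-water celerity formula:
C = g * T / (2 * pi)
C = 9.81 * 10.21 / (2 * 3.14159...)
C = 100.160100 / 6.283185
C = 15.9410 m/s

15.9410


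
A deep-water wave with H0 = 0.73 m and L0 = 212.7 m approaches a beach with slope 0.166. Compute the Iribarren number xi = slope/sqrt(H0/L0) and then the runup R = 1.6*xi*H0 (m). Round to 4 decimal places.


xi = slope / sqrt(H0/L0)
H0/L0 = 0.73/212.7 = 0.003432
sqrt(0.003432) = 0.058584
xi = 0.166 / 0.058584 = 2.833547
R = 1.6 * xi * H0 = 1.6 * 2.833547 * 0.73
R = 3.3096 m

3.3096


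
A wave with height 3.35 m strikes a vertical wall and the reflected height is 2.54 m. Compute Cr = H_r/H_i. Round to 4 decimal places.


Cr = H_r / H_i
Cr = 2.54 / 3.35
Cr = 0.7582

0.7582


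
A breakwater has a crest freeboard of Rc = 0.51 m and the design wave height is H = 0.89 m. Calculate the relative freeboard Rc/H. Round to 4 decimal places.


Relative freeboard = Rc / H
= 0.51 / 0.89
= 0.5730

0.5730


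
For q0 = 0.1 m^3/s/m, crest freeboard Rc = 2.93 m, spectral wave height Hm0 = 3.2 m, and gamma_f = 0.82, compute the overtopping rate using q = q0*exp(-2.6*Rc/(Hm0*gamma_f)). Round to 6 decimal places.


q = q0 * exp(-2.6 * Rc / (Hm0 * gamma_f))
Exponent = -2.6 * 2.93 / (3.2 * 0.82)
= -2.6 * 2.93 / 2.6240
= -2.903201
exp(-2.903201) = 0.054847
q = 0.1 * 0.054847
q = 0.005485 m^3/s/m

0.005485


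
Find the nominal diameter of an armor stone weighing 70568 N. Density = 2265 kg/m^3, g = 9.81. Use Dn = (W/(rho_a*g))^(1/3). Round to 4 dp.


V = W / (rho_a * g)
V = 70568 / (2265 * 9.81)
V = 70568 / 22219.65
V = 3.175928 m^3
Dn = V^(1/3) = 3.175928^(1/3)
Dn = 1.4699 m

1.4699


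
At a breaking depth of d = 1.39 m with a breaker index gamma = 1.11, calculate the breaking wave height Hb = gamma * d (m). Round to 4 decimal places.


Hb = gamma * d
Hb = 1.11 * 1.39
Hb = 1.5429 m

1.5429


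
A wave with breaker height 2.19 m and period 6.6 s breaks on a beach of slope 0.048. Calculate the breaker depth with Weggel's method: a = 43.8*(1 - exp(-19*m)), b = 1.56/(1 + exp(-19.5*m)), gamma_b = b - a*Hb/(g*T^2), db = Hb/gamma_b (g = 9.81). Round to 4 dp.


a = 43.8 * (1 - exp(-19 * m))
exp(-19 * 0.048) = exp(-0.9120) = 0.401720
a = 43.8 * (1 - 0.401720) = 26.204665
b = 1.56 / (1 + exp(-19.5 * m))
exp(-19.5 * 0.048) = exp(-0.9360) = 0.392193
b = 1.56 / (1 + 0.392193) = 1.120534
Hb / (g * T^2) = 2.19 / (9.81 * 6.6^2) = 2.19 / 427.3236 = 0.00512492
gamma_b = b - a * Hb/(g*T^2) = 1.120534 - 26.204665 * 0.00512492 = 0.986237
db = Hb / gamma_b = 2.19 / 0.986237
db = 2.2206 m

2.2206


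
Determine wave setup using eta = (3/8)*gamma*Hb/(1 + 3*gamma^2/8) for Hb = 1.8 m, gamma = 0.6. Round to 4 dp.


eta = (3/8) * gamma * Hb / (1 + 3*gamma^2/8)
Numerator = (3/8) * 0.6 * 1.8 = 0.405000
Denominator = 1 + 3*0.6^2/8 = 1 + 0.135000 = 1.135000
eta = 0.405000 / 1.135000
eta = 0.3568 m

0.3568


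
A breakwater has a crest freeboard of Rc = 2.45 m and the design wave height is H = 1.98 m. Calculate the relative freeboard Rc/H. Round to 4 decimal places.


Relative freeboard = Rc / H
= 2.45 / 1.98
= 1.2374

1.2374


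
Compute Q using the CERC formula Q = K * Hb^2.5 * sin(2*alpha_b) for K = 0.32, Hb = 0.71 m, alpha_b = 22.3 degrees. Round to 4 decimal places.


Q = K * Hb^2.5 * sin(2 * alpha_b)
Hb^2.5 = 0.71^2.5 = 0.424762
sin(2 * 22.3) = sin(44.6) = 0.702153
Q = 0.32 * 0.424762 * 0.702153
Q = 0.0954 m^3/s

0.0954


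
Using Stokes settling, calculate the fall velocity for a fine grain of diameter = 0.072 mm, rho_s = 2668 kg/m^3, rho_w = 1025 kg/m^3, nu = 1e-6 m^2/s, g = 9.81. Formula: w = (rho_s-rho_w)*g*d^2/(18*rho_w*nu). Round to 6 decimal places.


w = (rho_s - rho_w) * g * d^2 / (18 * rho_w * nu)
d = 0.072 mm = 0.000072 m
rho_s - rho_w = 2668 - 1025 = 1643
Numerator = 1643 * 9.81 * (0.000072)^2 = 0.000083554831
Denominator = 18 * 1025 * 1e-6 = 0.018450
w = 0.004529 m/s

0.004529


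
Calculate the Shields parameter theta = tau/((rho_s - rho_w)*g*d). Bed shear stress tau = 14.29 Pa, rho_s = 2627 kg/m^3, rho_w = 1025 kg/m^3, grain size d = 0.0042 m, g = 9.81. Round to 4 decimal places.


theta = tau / ((rho_s - rho_w) * g * d)
rho_s - rho_w = 2627 - 1025 = 1602
Denominator = 1602 * 9.81 * 0.0042 = 66.005604
theta = 14.29 / 66.005604
theta = 0.2165

0.2165


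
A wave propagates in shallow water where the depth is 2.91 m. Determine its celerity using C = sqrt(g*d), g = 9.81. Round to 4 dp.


Using the shallow-water approximation:
C = sqrt(g * d) = sqrt(9.81 * 2.91)
C = sqrt(28.5471)
C = 5.3429 m/s

5.3429


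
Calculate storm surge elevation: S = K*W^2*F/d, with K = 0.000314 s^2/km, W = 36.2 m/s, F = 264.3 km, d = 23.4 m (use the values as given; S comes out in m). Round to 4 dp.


S = K * W^2 * F / d
W^2 = 36.2^2 = 1310.44
S = 0.000314 * 1310.44 * 264.3 / 23.4
Numerator = 0.000314 * 1310.44 * 264.3 = 108.753678
S = 108.753678 / 23.4 = 4.6476 m

4.6476


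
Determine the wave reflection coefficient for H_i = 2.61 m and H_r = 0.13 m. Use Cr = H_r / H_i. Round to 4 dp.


Cr = H_r / H_i
Cr = 0.13 / 2.61
Cr = 0.0498

0.0498


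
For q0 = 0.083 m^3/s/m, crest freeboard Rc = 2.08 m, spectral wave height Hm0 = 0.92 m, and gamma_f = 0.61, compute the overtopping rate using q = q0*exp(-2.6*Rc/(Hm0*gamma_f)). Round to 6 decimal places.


q = q0 * exp(-2.6 * Rc / (Hm0 * gamma_f))
Exponent = -2.6 * 2.08 / (0.92 * 0.61)
= -2.6 * 2.08 / 0.5612
= -9.636493
exp(-9.636493) = 0.000065
q = 0.083 * 0.000065
q = 0.000005 m^3/s/m

0.000005


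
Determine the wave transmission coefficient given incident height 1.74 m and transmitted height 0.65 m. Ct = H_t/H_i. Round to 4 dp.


Ct = H_t / H_i
Ct = 0.65 / 1.74
Ct = 0.3736

0.3736


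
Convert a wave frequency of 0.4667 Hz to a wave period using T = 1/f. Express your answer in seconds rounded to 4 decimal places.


T = 1 / f
T = 1 / 0.4667
T = 2.1427 s

2.1427


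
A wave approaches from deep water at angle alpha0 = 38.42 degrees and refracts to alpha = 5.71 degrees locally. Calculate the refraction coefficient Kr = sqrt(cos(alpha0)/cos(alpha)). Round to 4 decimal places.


Kr = sqrt(cos(alpha0) / cos(alpha))
cos(38.42) = 0.783477
cos(5.71) = 0.995038
Kr = sqrt(0.783477 / 0.995038)
Kr = sqrt(0.787383)
Kr = 0.8873

0.8873


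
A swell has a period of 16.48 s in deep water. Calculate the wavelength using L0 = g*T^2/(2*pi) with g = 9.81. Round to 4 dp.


L0 = g * T^2 / (2 * pi)
L0 = 9.81 * 16.48^2 / (2 * pi)
L0 = 9.81 * 271.5904 / 6.28319
L0 = 2664.3018 / 6.28319
L0 = 424.0368 m

424.0368


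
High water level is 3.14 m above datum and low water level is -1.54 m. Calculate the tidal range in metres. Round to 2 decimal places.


Tidal range = High water - Low water
Tidal range = 3.14 - (-1.54)
Tidal range = 4.68 m

4.68


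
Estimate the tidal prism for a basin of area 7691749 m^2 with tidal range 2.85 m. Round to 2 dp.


Tidal prism = Area * Tidal range
P = 7691749 * 2.85
P = 21921484.65 m^3

21921484.65


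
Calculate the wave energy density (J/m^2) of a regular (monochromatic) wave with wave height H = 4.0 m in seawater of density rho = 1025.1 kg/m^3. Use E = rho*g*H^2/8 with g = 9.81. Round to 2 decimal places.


E = (1/8) * rho * g * H^2
E = (1/8) * 1025.1 * 9.81 * 4.0^2
E = 0.125 * 1025.1 * 9.81 * 16.0000
E = 20112.46 J/m^2

20112.46


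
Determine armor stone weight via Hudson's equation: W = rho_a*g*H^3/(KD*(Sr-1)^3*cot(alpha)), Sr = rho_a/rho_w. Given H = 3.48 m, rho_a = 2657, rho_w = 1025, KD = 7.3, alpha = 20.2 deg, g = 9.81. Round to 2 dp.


Sr = rho_a / rho_w = 2657 / 1025 = 2.592195
(Sr - 1) = 1.592195
(Sr - 1)^3 = 4.036350
cot(20.2) = 1 / tan(20.2) = 1 / 0.367928 = 2.717920
Numerator = 2657 * 9.81 * 3.48^3 = 1098495.5290
Denominator = 7.3 * 4.036350 * 2.717920 = 80.084499
W = 1098495.5290 / 80.084499
W = 13716.71 N

13716.71


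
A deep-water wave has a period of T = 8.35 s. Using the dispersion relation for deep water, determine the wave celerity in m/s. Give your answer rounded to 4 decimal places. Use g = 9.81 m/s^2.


We use the deep-water celerity formula:
C = g * T / (2 * pi)
C = 9.81 * 8.35 / (2 * 3.14159...)
C = 81.913500 / 6.283185
C = 13.0369 m/s

13.0369


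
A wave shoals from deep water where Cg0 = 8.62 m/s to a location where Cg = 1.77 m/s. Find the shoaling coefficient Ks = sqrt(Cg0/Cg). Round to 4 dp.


Ks = sqrt(Cg0 / Cg)
Ks = sqrt(8.62 / 1.77)
Ks = sqrt(4.8701)
Ks = 2.2068

2.2068


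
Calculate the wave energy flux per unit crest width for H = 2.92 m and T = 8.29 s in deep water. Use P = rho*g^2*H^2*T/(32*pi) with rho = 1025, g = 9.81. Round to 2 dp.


P = rho * g^2 * H^2 * T / (32 * pi)
P = 1025 * 9.81^2 * 2.92^2 * 8.29 / (32 * pi)
P = 1025 * 96.2361 * 8.5264 * 8.29 / 100.53096
P = 69355.72 W/m

69355.72


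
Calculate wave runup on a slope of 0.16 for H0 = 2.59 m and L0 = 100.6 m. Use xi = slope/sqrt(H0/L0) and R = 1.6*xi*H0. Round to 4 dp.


xi = slope / sqrt(H0/L0)
H0/L0 = 2.59/100.6 = 0.025746
sqrt(0.025746) = 0.160454
xi = 0.16 / 0.160454 = 0.997170
R = 1.6 * xi * H0 = 1.6 * 0.997170 * 2.59
R = 4.1323 m

4.1323


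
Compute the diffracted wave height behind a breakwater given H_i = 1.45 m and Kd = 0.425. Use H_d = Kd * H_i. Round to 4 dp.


H_d = Kd * H_i
H_d = 0.425 * 1.45
H_d = 0.6163 m

0.6163


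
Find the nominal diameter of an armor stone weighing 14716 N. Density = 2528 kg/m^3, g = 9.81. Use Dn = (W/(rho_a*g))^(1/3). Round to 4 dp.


V = W / (rho_a * g)
V = 14716 / (2528 * 9.81)
V = 14716 / 24799.68
V = 0.593395 m^3
Dn = V^(1/3) = 0.593395^(1/3)
Dn = 0.8403 m

0.8403


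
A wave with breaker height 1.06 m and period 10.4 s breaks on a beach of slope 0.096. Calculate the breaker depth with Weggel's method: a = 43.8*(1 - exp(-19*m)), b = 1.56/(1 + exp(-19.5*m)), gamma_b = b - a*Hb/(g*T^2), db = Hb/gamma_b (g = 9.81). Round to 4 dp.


a = 43.8 * (1 - exp(-19 * m))
exp(-19 * 0.096) = exp(-1.8240) = 0.161379
a = 43.8 * (1 - 0.161379) = 36.731602
b = 1.56 / (1 + exp(-19.5 * m))
exp(-19.5 * 0.096) = exp(-1.8720) = 0.153816
b = 1.56 / (1 + 0.153816) = 1.352036
Hb / (g * T^2) = 1.06 / (9.81 * 10.4^2) = 1.06 / 1061.0496 = 0.00099901
gamma_b = b - a * Hb/(g*T^2) = 1.352036 - 36.731602 * 0.00099901 = 1.315340
db = Hb / gamma_b = 1.06 / 1.315340
db = 0.8059 m

0.8059


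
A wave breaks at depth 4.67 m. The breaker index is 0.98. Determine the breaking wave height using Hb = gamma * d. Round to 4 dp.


Hb = gamma * d
Hb = 0.98 * 4.67
Hb = 4.5766 m

4.5766


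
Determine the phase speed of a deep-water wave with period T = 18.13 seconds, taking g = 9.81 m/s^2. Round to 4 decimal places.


We use the deep-water celerity formula:
C = g * T / (2 * pi)
C = 9.81 * 18.13 / (2 * 3.14159...)
C = 177.855300 / 6.283185
C = 28.3066 m/s

28.3066


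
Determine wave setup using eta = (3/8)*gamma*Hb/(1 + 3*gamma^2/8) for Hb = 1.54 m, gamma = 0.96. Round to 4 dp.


eta = (3/8) * gamma * Hb / (1 + 3*gamma^2/8)
Numerator = (3/8) * 0.96 * 1.54 = 0.554400
Denominator = 1 + 3*0.96^2/8 = 1 + 0.345600 = 1.345600
eta = 0.554400 / 1.345600
eta = 0.4120 m

0.4120


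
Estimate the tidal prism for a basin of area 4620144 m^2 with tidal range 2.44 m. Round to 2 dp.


Tidal prism = Area * Tidal range
P = 4620144 * 2.44
P = 11273151.36 m^3

11273151.36


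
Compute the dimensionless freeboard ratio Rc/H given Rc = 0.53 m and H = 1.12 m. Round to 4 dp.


Relative freeboard = Rc / H
= 0.53 / 1.12
= 0.4732

0.4732


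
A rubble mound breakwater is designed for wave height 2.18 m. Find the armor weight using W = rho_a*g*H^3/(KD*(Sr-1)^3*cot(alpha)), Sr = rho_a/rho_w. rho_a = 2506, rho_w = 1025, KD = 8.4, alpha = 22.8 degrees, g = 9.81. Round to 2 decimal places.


Sr = rho_a / rho_w = 2506 / 1025 = 2.444878
(Sr - 1) = 1.444878
(Sr - 1)^3 = 3.016432
cot(22.8) = 1 / tan(22.8) = 1 / 0.420361 = 2.378906
Numerator = 2506 * 9.81 * 2.18^3 = 254694.4931
Denominator = 8.4 * 3.016432 * 2.378906 = 60.276794
W = 254694.4931 / 60.276794
W = 4225.42 N

4225.42


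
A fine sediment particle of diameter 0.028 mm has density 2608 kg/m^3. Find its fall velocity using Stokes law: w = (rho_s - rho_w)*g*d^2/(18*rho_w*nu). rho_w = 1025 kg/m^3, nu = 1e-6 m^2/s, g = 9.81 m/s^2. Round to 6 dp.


w = (rho_s - rho_w) * g * d^2 / (18 * rho_w * nu)
d = 0.028 mm = 0.000028 m
rho_s - rho_w = 2608 - 1025 = 1583
Numerator = 1583 * 9.81 * (0.000028)^2 = 0.000012174916
Denominator = 18 * 1025 * 1e-6 = 0.018450
w = 0.000660 m/s

0.000660


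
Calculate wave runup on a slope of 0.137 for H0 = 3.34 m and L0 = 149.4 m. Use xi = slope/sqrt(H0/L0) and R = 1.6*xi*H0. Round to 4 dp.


xi = slope / sqrt(H0/L0)
H0/L0 = 3.34/149.4 = 0.022356
sqrt(0.022356) = 0.149520
xi = 0.137 / 0.149520 = 0.916268
R = 1.6 * xi * H0 = 1.6 * 0.916268 * 3.34
R = 4.8965 m

4.8965


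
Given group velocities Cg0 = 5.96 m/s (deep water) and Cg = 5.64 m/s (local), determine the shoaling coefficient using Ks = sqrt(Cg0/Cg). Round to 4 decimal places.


Ks = sqrt(Cg0 / Cg)
Ks = sqrt(5.96 / 5.64)
Ks = sqrt(1.0567)
Ks = 1.0280

1.0280


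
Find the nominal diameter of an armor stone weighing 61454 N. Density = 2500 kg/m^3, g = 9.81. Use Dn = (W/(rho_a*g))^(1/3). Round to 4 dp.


V = W / (rho_a * g)
V = 61454 / (2500 * 9.81)
V = 61454 / 24525.00
V = 2.505770 m^3
Dn = V^(1/3) = 2.505770^(1/3)
Dn = 1.3583 m

1.3583


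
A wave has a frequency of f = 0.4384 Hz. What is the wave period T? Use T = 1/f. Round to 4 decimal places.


T = 1 / f
T = 1 / 0.4384
T = 2.2810 s

2.2810


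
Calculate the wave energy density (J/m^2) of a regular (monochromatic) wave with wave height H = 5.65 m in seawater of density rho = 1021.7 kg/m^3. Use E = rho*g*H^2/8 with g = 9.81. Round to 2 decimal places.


E = (1/8) * rho * g * H^2
E = (1/8) * 1021.7 * 9.81 * 5.65^2
E = 0.125 * 1021.7 * 9.81 * 31.9225
E = 39994.41 J/m^2

39994.41


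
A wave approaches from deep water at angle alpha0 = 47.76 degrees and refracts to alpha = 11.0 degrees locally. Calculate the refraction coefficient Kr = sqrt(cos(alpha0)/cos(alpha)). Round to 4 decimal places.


Kr = sqrt(cos(alpha0) / cos(alpha))
cos(47.76) = 0.672238
cos(11.0) = 0.981627
Kr = sqrt(0.672238 / 0.981627)
Kr = sqrt(0.684820)
Kr = 0.8275

0.8275


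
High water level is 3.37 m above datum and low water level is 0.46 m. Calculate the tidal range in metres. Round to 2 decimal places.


Tidal range = High water - Low water
Tidal range = 3.37 - (0.46)
Tidal range = 2.91 m

2.91


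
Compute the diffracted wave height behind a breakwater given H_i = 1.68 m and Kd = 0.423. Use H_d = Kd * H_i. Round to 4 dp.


H_d = Kd * H_i
H_d = 0.423 * 1.68
H_d = 0.7106 m

0.7106


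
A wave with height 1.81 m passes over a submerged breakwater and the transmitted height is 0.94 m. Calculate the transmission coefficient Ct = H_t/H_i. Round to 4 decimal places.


Ct = H_t / H_i
Ct = 0.94 / 1.81
Ct = 0.5193

0.5193


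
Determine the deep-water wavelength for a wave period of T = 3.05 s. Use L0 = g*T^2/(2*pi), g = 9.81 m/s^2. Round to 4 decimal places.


L0 = g * T^2 / (2 * pi)
L0 = 9.81 * 3.05^2 / (2 * pi)
L0 = 9.81 * 9.3025 / 6.28319
L0 = 91.2575 / 6.28319
L0 = 14.5241 m

14.5241


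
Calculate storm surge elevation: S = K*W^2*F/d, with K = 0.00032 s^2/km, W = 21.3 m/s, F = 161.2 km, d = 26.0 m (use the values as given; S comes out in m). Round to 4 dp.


S = K * W^2 * F / d
W^2 = 21.3^2 = 453.69
S = 0.00032 * 453.69 * 161.2 / 26.0
Numerator = 0.00032 * 453.69 * 161.2 = 23.403145
S = 23.403145 / 26.0 = 0.9001 m

0.9001


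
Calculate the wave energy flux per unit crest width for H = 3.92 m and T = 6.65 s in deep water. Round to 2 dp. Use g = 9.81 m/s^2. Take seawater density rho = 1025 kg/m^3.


P = rho * g^2 * H^2 * T / (32 * pi)
P = 1025 * 9.81^2 * 3.92^2 * 6.65 / (32 * pi)
P = 1025 * 96.2361 * 15.3664 * 6.65 / 100.53096
P = 100266.49 W/m

100266.49


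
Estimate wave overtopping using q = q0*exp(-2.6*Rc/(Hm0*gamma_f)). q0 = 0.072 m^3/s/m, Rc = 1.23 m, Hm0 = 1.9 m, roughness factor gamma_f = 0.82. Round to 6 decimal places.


q = q0 * exp(-2.6 * Rc / (Hm0 * gamma_f))
Exponent = -2.6 * 1.23 / (1.9 * 0.82)
= -2.6 * 1.23 / 1.5580
= -2.052632
exp(-2.052632) = 0.128397
q = 0.072 * 0.128397
q = 0.009245 m^3/s/m

0.009245
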